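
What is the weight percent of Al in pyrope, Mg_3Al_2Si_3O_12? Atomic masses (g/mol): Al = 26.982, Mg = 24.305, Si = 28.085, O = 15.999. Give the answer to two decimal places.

13.39 wt%

M(Mg_3Al_2Si_3O_12) = 403.122 g/mol.
Al contributes 2 × 26.982 = 53.964 g per mole.
53.964/403.122 = 0.1339 → 13.39%.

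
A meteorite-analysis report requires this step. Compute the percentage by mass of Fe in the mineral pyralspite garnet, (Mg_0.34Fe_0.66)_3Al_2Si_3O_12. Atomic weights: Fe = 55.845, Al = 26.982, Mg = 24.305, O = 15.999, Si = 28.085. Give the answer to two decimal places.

Formula mass = 1.02×24.305 + 1.98×55.845 + 2×26.982 + 3×28.085 + 12×15.999 = 465.571 g/mol, of which 110.573 g is Fe.
So Fe makes up 110.573/465.571 = 0.2375 of the mass, i.e. 23.75%.

23.75 mass %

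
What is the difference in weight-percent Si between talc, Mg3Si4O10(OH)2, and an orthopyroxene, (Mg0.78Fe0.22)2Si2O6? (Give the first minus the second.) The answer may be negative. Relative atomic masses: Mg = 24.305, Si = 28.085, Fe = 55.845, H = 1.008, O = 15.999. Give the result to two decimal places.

First mineral: 112.340 g Si in 379.259 g formula = 29.62 wt% Si.
Second mineral: 56.170 g Si in 214.652 g formula = 26.17 wt% Si.
29.62% − 26.17% gives a difference of 3.45 percentage points.

3.45 percentage points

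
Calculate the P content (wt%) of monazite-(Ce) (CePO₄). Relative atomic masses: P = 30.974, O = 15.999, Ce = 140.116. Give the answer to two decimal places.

M(CePO₄) = 235.086 g/mol.
P contributes 1 × 30.974 = 30.974 g per mole.
30.974/235.086 = 0.1318 → 13.18%.

13.18 wt%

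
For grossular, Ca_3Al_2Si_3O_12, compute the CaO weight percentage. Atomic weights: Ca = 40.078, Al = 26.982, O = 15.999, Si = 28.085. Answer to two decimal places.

Formula mass = 450.441 g/mol.
3 Ca → 3.0000 mol CaO per formula unit; M(CaO) = 56.077, so CaO mass = 168.231 g.
168.231/450.441 × 100 = 37.35 wt%.

37.35 wt%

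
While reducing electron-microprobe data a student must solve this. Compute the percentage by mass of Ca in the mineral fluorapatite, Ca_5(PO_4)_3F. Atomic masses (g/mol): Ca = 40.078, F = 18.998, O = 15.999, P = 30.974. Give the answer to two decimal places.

39.74 weight percent

Formula mass = 5×40.078 + 3×30.974 + 12×15.999 + 1×18.998 = 504.298 g/mol, of which 200.390 g is Ca.
So Ca makes up 200.390/504.298 = 0.3974 of the mass, i.e. 39.74%.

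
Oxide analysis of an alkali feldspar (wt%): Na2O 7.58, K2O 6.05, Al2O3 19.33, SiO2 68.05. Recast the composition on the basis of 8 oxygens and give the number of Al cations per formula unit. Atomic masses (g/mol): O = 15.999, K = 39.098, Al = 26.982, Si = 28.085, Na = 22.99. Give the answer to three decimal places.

1.004 Al apfu

7.58 wt% Na2O ÷ 61.979 g/mol = 0.12230 mol, giving 0.24460 Na and 0.12230 O.
6.05 wt% K2O ÷ 94.195 g/mol = 0.06423 mol, giving 0.12846 K and 0.06423 O.
19.33 wt% Al2O3 ÷ 101.961 g/mol = 0.18958 mol, giving 0.37916 Al and 0.56874 O.
68.05 wt% SiO2 ÷ 60.083 g/mol = 1.13260 mol, giving 1.13260 Si and 2.26520 O.
Oxygen sums to 3.02047; scaling by 8/3.02047 = 2.64859 puts the formula on 8 O.
Al: 0.37916 × 2.64859 = 1.004 atoms per formula unit.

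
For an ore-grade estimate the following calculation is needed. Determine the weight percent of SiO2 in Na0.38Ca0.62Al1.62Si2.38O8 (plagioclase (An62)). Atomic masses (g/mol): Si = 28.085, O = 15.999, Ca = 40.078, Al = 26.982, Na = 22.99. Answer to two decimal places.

Formula mass = 272.130 g/mol.
2.38 Si → 2.3800 mol SiO2 per formula unit; M(SiO2) = 60.083, so SiO2 mass = 142.998 g.
142.998/272.130 × 100 = 52.55 wt%.

52.55 wt%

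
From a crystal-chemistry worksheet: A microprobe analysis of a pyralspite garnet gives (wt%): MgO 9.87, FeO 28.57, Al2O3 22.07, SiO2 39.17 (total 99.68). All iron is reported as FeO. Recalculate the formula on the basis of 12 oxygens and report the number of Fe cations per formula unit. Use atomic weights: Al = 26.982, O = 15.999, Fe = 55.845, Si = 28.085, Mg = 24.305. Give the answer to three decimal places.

1.838 Fe apfu

MgO (M=40.304): mol = 0.24489; Mg = 0.24489, O = 0.24489.
FeO (M=71.844): mol = 0.39767; Fe = 0.39767, O = 0.39767.
Al2O3 (M=101.961): mol = 0.21646; Al = 0.43292, O = 0.64938.
SiO2 (M=60.083): mol = 0.65193; Si = 0.65193, O = 1.30386.
ΣO = 2.59580; factor = 12/ΣO = 4.62285.
Fe apfu = 0.39767 × 4.62285 = 1.838.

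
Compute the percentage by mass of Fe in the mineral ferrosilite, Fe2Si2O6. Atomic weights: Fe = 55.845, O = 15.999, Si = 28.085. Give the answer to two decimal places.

Formula mass = 2×55.845 + 2×28.085 + 6×15.999 = 263.854 g/mol, of which 111.690 g is Fe.
So Fe makes up 111.690/263.854 = 0.4233 of the mass, i.e. 42.33%.

42.33 wt%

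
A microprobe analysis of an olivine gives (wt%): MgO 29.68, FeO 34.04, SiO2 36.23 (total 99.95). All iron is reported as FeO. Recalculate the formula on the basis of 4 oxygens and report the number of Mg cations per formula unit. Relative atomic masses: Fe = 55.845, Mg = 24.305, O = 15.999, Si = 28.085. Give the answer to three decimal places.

1.219 Mg apfu

MgO: 29.68/40.304 = 0.73640 mol → 0.73640 mol Mg, 0.73640 mol O.
FeO: 34.04/71.844 = 0.47380 mol → 0.47380 mol Fe, 0.47380 mol O.
SiO2: 36.23/60.083 = 0.60300 mol → 0.60300 mol Si, 1.20600 mol O.
Total oxygen = 2.41620 mol. Normalization factor = 4/2.41620 = 1.65549.
Mg per 4 O = 0.73640 × 1.65549 = 1.219.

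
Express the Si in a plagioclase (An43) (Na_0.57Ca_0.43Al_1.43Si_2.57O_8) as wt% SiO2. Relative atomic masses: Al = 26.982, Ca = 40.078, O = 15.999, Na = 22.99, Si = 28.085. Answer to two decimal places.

57.38 wt%

M(Na_0.57Ca_0.43Al_1.43Si_2.57O_8) = 269.093 g/mol; M(SiO2) = 60.083 g/mol.
Moles SiO2 per formula unit = 2.57 Si ÷ 1 = 2.5700.
SiO2 fraction = (2.5700 × 60.083) / 269.093 = 154.413/269.093 = 0.5738.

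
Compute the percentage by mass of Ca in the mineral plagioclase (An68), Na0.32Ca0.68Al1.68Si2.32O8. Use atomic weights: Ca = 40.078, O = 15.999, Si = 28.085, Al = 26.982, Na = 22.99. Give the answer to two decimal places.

M(Na0.32Ca0.68Al1.68Si2.32O8) = 273.089 g/mol.
Ca contributes 0.68 × 40.078 = 27.253 g per mole.
27.253/273.089 = 0.0998 → 9.98%.

9.98 wt%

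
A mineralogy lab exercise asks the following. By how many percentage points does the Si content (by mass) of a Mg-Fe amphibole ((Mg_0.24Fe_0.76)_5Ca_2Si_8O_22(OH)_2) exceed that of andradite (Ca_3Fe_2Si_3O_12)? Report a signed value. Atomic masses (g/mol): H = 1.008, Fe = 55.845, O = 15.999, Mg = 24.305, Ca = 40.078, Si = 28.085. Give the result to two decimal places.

First mineral: 224.680 g Si in 932.205 g formula = 24.10 wt% Si.
Second mineral: 84.255 g Si in 508.167 g formula = 16.58 wt% Si.
24.10% − 16.58% gives a difference of 7.52 percentage points.

7.52 percentage points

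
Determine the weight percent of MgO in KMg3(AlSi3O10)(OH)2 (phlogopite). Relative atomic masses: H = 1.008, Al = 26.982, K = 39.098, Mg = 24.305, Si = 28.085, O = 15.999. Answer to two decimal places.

28.98 wt%

Molar mass of KMg3(AlSi3O10)(OH)2 = 1×39.098 + 3×24.305 + 1×26.982 + 3×28.085 + 12×15.999 + 2×1.008 = 417.254 g/mol.
Each formula unit contains 3 Mg, equivalent to 3/1 = 3.0000 mol MgO.
M(MgO) = 1×24.305 + 1×15.999 = 40.304 g/mol.
Mass of MgO per formula unit = 3.0000 × 40.304 = 120.912 g.
MgO wt% = 120.912 / 417.254 × 100 = 28.98%.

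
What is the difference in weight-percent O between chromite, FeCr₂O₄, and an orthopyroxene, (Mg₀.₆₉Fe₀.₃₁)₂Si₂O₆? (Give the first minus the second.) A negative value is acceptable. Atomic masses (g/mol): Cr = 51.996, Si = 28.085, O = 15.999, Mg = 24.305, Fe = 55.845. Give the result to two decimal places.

-14.98 percentage points

First mineral: 63.996 g O in 223.833 g formula = 28.59 wt% O.
Second mineral: 95.994 g O in 220.329 g formula = 43.57 wt% O.
28.59% − 43.57% gives a difference of -14.98 percentage points.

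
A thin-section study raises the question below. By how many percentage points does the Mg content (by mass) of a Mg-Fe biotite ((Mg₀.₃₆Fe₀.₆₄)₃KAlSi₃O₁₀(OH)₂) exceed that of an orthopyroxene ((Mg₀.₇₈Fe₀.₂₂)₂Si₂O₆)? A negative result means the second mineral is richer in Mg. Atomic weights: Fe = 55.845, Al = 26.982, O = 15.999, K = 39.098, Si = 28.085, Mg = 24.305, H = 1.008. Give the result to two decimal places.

Mg in (Mg₀.₃₆Fe₀.₆₄)₃KAlSi₃O₁₀(OH)₂: molar mass 477.811 g/mol; 1.08×24.305 = 26.249 g → 5.49 wt%.
Mg in (Mg₀.₇₈Fe₀.₂₂)₂Si₂O₆: molar mass 214.652 g/mol; 1.56×24.305 = 37.916 g → 17.66 wt%.
Difference = 5.49 − 17.66 = -12.17 percentage points.

-12.17 percentage points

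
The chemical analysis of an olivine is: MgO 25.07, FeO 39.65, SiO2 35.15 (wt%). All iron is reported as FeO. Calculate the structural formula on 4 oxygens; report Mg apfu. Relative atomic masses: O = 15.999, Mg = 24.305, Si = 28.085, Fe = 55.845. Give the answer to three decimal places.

1.061 Mg apfu

MgO: 25.07/40.304 = 0.62202 mol → 0.62202 mol Mg, 0.62202 mol O.
FeO: 39.65/71.844 = 0.55189 mol → 0.55189 mol Fe, 0.55189 mol O.
SiO2: 35.15/60.083 = 0.58502 mol → 0.58502 mol Si, 1.17004 mol O.
Total oxygen = 2.34395 mol. Normalization factor = 4/2.34395 = 1.70652.
Mg per 4 O = 0.62202 × 1.70652 = 1.061.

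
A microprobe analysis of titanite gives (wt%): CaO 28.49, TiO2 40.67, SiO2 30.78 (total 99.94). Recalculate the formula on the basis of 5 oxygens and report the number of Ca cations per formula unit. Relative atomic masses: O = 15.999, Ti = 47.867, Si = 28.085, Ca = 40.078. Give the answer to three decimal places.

CaO (M=56.077): mol = 0.50805; Ca = 0.50805, O = 0.50805.
TiO2 (M=79.865): mol = 0.50923; Ti = 0.50923, O = 1.01846.
SiO2 (M=60.083): mol = 0.51229; Si = 0.51229, O = 1.02458.
ΣO = 2.55109; factor = 5/ΣO = 1.95995.
Ca apfu = 0.50805 × 1.95995 = 0.996.

0.996 Ca apfu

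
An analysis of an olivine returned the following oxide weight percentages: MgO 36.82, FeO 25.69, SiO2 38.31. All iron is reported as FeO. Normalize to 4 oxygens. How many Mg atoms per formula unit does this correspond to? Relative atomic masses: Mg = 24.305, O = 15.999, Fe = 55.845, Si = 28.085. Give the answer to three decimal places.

MgO: 36.82/40.304 = 0.91356 mol → 0.91356 mol Mg, 0.91356 mol O.
FeO: 25.69/71.844 = 0.35758 mol → 0.35758 mol Fe, 0.35758 mol O.
SiO2: 38.31/60.083 = 0.63762 mol → 0.63762 mol Si, 1.27524 mol O.
Total oxygen = 2.54638 mol. Normalization factor = 4/2.54638 = 1.57086.
Mg per 4 O = 0.91356 × 1.57086 = 1.435.

1.435 Mg apfu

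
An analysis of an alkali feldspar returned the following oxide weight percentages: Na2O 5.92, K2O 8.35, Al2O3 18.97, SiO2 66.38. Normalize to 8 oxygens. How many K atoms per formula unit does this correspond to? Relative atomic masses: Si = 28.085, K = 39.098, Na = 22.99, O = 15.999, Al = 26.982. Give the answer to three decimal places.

5.92 wt% Na2O ÷ 61.979 g/mol = 0.09552 mol, giving 0.19104 Na and 0.09552 O.
8.35 wt% K2O ÷ 94.195 g/mol = 0.08865 mol, giving 0.17730 K and 0.08865 O.
18.97 wt% Al2O3 ÷ 101.961 g/mol = 0.18605 mol, giving 0.37210 Al and 0.55815 O.
66.38 wt% SiO2 ÷ 60.083 g/mol = 1.10481 mol, giving 1.10481 Si and 2.20962 O.
Oxygen sums to 2.95194; scaling by 8/2.95194 = 2.71008 puts the formula on 8 O.
K: 0.17730 × 2.71008 = 0.480 atoms per formula unit.

0.480 K apfu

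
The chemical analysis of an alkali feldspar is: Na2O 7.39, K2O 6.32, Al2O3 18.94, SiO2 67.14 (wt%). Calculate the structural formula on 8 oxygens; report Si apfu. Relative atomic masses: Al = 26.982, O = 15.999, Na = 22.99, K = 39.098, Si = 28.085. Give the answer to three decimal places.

3.001 Si apfu

Na2O (M=61.979): mol = 0.11923; Na = 0.23846, O = 0.11923.
K2O (M=94.195): mol = 0.06709; K = 0.13418, O = 0.06709.
Al2O3 (M=101.961): mol = 0.18576; Al = 0.37152, O = 0.55728.
SiO2 (M=60.083): mol = 1.11745; Si = 1.11745, O = 2.23490.
ΣO = 2.97850; factor = 8/ΣO = 2.68592.
Si apfu = 1.11745 × 2.68592 = 3.001.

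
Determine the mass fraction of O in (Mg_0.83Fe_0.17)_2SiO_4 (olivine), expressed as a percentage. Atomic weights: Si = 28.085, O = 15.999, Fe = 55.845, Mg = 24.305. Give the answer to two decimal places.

M((Mg_0.83Fe_0.17)_2SiO_4) = 151.415 g/mol.
O contributes 4 × 15.999 = 63.996 g per mole.
63.996/151.415 = 0.4227 → 42.27%.

42.27 weight percent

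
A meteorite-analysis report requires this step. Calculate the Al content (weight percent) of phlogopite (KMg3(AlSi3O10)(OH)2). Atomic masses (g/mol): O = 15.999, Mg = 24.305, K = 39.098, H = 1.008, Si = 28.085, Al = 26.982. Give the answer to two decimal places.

6.47 weight percent

M(KMg3(AlSi3O10)(OH)2) = 417.254 g/mol.
Al contributes 1 × 26.982 = 26.982 g per mole.
26.982/417.254 = 0.0647 → 6.47%.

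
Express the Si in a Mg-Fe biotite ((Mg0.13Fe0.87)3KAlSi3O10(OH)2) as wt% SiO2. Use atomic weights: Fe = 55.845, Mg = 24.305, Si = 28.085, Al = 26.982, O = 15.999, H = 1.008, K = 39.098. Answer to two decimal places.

36.08 wt%

Formula mass = 499.573 g/mol.
3 Si → 3.0000 mol SiO2 per formula unit; M(SiO2) = 60.083, so SiO2 mass = 180.249 g.
180.249/499.573 × 100 = 36.08 wt%.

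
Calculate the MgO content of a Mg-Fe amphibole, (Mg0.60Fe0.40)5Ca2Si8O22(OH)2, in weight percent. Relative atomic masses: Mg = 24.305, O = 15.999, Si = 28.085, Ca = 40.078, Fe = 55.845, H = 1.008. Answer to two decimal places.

13.81 wt%

Formula mass = 875.433 g/mol.
3 Mg → 3.0000 mol MgO per formula unit; M(MgO) = 40.304, so MgO mass = 120.912 g.
120.912/875.433 × 100 = 13.81 wt%.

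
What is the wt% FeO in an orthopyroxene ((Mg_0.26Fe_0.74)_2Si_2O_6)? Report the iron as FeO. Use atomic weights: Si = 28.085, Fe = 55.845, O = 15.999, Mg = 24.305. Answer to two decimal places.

M((Mg_0.26Fe_0.74)_2Si_2O_6) = 247.453 g/mol; M(FeO) = 71.844 g/mol.
Moles FeO per formula unit = 1.48 Fe ÷ 1 = 1.4800.
FeO fraction = (1.4800 × 71.844) / 247.453 = 106.329/247.453 = 0.4297.

42.97 wt%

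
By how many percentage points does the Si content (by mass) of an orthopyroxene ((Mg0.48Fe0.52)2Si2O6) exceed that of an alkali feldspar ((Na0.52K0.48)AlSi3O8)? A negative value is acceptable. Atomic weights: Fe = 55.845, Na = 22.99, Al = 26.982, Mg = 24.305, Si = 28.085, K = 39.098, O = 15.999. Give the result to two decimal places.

First mineral: 56.170 g Si in 233.576 g formula = 24.05 wt% Si.
Second mineral: 84.255 g Si in 269.951 g formula = 31.21 wt% Si.
24.05% − 31.21% gives a difference of -7.16 percentage points.

-7.16 percentage points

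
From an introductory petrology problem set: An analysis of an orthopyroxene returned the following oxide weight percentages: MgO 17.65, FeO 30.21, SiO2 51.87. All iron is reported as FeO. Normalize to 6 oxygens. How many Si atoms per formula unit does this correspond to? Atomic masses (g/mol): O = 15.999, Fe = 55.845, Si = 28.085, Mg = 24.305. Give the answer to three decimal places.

2.004 Si apfu

17.65 wt% MgO ÷ 40.304 g/mol = 0.43792 mol, giving 0.43792 Mg and 0.43792 O.
30.21 wt% FeO ÷ 71.844 g/mol = 0.42049 mol, giving 0.42049 Fe and 0.42049 O.
51.87 wt% SiO2 ÷ 60.083 g/mol = 0.86331 mol, giving 0.86331 Si and 1.72662 O.
Oxygen sums to 2.58503; scaling by 6/2.58503 = 2.32106 puts the formula on 6 O.
Si: 0.86331 × 2.32106 = 2.004 atoms per formula unit.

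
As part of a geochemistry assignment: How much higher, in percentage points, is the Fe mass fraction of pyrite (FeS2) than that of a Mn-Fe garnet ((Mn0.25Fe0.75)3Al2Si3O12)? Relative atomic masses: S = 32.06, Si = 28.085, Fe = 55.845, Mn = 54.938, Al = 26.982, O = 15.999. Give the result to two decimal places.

21.27 percentage points

First mineral: 55.845 g Fe in 119.965 g formula = 46.55 wt% Fe.
Second mineral: 125.651 g Fe in 497.062 g formula = 25.28 wt% Fe.
46.55% − 25.28% gives a difference of 21.27 percentage points.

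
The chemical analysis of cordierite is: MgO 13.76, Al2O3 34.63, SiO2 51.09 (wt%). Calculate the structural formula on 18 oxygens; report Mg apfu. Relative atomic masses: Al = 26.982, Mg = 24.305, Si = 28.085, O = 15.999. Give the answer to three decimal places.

13.76 wt% MgO ÷ 40.304 g/mol = 0.34141 mol, giving 0.34141 Mg and 0.34141 O.
34.63 wt% Al2O3 ÷ 101.961 g/mol = 0.33964 mol, giving 0.67928 Al and 1.01892 O.
51.09 wt% SiO2 ÷ 60.083 g/mol = 0.85032 mol, giving 0.85032 Si and 1.70064 O.
Oxygen sums to 3.06097; scaling by 18/3.06097 = 5.88049 puts the formula on 18 O.
Mg: 0.34141 × 5.88049 = 2.008 atoms per formula unit.

2.008 Mg apfu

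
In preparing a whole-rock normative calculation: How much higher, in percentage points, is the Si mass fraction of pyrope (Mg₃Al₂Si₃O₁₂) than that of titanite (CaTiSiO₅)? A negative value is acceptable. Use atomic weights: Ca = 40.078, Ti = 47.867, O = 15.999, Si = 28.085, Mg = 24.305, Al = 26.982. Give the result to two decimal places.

6.57 percentage points

Si in Mg₃Al₂Si₃O₁₂: molar mass 403.122 g/mol; 3×28.085 = 84.255 g → 20.90 wt%.
Si in CaTiSiO₅: molar mass 196.025 g/mol; 1×28.085 = 28.085 g → 14.33 wt%.
Difference = 20.90 − 14.33 = 6.57 percentage points.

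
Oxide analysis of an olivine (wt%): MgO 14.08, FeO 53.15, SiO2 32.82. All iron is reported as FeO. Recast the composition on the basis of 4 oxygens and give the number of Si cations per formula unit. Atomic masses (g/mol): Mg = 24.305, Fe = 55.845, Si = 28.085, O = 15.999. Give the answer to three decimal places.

MgO: 14.08/40.304 = 0.34934 mol → 0.34934 mol Mg, 0.34934 mol O.
FeO: 53.15/71.844 = 0.73980 mol → 0.73980 mol Fe, 0.73980 mol O.
SiO2: 32.82/60.083 = 0.54624 mol → 0.54624 mol Si, 1.09248 mol O.
Total oxygen = 2.18162 mol. Normalization factor = 4/2.18162 = 1.83350.
Si per 4 O = 0.54624 × 1.83350 = 1.002.

1.002 Si apfu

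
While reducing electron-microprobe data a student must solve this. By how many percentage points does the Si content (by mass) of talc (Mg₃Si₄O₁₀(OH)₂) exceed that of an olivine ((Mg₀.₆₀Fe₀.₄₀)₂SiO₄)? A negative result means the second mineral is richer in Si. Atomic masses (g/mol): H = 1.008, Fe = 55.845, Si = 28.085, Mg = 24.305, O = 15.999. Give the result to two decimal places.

Si in Mg₃Si₄O₁₀(OH)₂: molar mass 379.259 g/mol; 4×28.085 = 112.340 g → 29.62 wt%.
Si in (Mg₀.₆₀Fe₀.₄₀)₂SiO₄: molar mass 165.923 g/mol; 1×28.085 = 28.085 g → 16.93 wt%.
Difference = 29.62 − 16.93 = 12.69 percentage points.

12.69 percentage points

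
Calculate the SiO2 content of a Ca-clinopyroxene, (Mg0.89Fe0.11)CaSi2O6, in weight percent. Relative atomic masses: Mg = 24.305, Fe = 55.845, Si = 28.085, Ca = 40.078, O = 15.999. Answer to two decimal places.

54.62 wt%

Formula mass = 220.016 g/mol.
2 Si → 2.0000 mol SiO2 per formula unit; M(SiO2) = 60.083, so SiO2 mass = 120.166 g.
120.166/220.016 × 100 = 54.62 wt%.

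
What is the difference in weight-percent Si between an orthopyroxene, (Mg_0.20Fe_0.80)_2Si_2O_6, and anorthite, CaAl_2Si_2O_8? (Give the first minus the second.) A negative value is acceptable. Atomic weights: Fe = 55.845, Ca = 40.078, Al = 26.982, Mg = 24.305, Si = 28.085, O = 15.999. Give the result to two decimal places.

Si in (Mg_0.20Fe_0.80)_2Si_2O_6: molar mass 251.238 g/mol; 2×28.085 = 56.170 g → 22.36 wt%.
Si in CaAl_2Si_2O_8: molar mass 278.204 g/mol; 2×28.085 = 56.170 g → 20.19 wt%.
Difference = 22.36 − 20.19 = 2.17 percentage points.

2.17 percentage points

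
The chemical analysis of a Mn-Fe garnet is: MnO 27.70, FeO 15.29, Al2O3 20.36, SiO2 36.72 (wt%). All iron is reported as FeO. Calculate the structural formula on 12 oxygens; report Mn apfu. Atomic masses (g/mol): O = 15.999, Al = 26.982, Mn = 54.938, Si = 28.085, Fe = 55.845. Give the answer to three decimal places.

1.933 Mn apfu

MnO: 27.70/70.937 = 0.39049 mol → 0.39049 mol Mn, 0.39049 mol O.
FeO: 15.29/71.844 = 0.21282 mol → 0.21282 mol Fe, 0.21282 mol O.
Al2O3: 20.36/101.961 = 0.19968 mol → 0.39936 mol Al, 0.59904 mol O.
SiO2: 36.72/60.083 = 0.61115 mol → 0.61115 mol Si, 1.22230 mol O.
Total oxygen = 2.42465 mol. Normalization factor = 12/2.42465 = 4.94917.
Mn per 12 O = 0.39049 × 4.94917 = 1.933.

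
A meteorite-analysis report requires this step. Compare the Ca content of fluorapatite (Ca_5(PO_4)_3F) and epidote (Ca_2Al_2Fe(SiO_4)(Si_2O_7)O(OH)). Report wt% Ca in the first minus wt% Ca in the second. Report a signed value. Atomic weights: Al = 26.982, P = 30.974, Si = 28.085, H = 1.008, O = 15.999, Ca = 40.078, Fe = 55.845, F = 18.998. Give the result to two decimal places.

23.15 percentage points

Ca in Ca_5(PO_4)_3F: molar mass 504.298 g/mol; 5×40.078 = 200.390 g → 39.74 wt%.
Ca in Ca_2Al_2Fe(SiO_4)(Si_2O_7)O(OH): molar mass 483.215 g/mol; 2×40.078 = 80.156 g → 16.59 wt%.
Difference = 39.74 − 16.59 = 23.15 percentage points.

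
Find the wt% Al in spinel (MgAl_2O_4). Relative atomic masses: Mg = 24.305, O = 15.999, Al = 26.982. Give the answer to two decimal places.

37.93 wt%

Formula mass = 1×24.305 + 2×26.982 + 4×15.999 = 142.265 g/mol, of which 53.964 g is Al.
So Al makes up 53.964/142.265 = 0.3793 of the mass, i.e. 37.93%.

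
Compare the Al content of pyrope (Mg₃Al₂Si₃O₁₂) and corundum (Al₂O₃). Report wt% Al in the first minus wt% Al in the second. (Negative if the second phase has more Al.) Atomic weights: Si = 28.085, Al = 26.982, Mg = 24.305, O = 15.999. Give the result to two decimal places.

-39.54 percentage points

M(Mg₃Al₂Si₃O₁₂) = 403.122 g/mol, so wt% Al = 53.964/403.122 × 100 = 13.39%.
M(Al₂O₃) = 101.961 g/mol, so wt% Al = 53.964/101.961 × 100 = 52.93%.
13.39 − 52.93 = -39.54 pp.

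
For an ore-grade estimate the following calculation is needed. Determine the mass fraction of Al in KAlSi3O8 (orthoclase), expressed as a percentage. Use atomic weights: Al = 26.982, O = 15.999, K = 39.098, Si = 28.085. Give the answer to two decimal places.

M(KAlSi3O8) = 278.327 g/mol.
Al contributes 1 × 26.982 = 26.982 g per mole.
26.982/278.327 = 0.0969 → 9.69%.

9.69 wt%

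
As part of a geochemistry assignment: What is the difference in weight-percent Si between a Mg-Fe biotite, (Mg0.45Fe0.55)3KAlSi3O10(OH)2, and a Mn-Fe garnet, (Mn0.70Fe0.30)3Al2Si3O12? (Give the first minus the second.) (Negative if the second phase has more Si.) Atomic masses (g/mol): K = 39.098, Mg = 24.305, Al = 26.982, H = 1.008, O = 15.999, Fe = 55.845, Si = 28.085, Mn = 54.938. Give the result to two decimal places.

0.96 percentage points

M((Mg0.45Fe0.55)3KAlSi3O10(OH)2) = 469.295 g/mol, so wt% Si = 84.255/469.295 × 100 = 17.95%.
M((Mn0.70Fe0.30)3Al2Si3O12) = 495.837 g/mol, so wt% Si = 84.255/495.837 × 100 = 16.99%.
17.95 − 16.99 = 0.96 pp.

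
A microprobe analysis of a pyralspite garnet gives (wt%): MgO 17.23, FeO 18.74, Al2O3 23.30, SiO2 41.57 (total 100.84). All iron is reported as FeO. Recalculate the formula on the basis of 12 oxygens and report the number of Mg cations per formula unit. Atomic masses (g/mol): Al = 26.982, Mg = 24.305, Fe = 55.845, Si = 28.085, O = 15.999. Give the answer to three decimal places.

MgO: 17.23/40.304 = 0.42750 mol → 0.42750 mol Mg, 0.42750 mol O.
FeO: 18.74/71.844 = 0.26084 mol → 0.26084 mol Fe, 0.26084 mol O.
Al2O3: 23.30/101.961 = 0.22852 mol → 0.45704 mol Al, 0.68556 mol O.
SiO2: 41.57/60.083 = 0.69188 mol → 0.69188 mol Si, 1.38376 mol O.
Total oxygen = 2.75766 mol. Normalization factor = 12/2.75766 = 4.35152.
Mg per 12 O = 0.42750 × 4.35152 = 1.860.

1.860 Mg apfu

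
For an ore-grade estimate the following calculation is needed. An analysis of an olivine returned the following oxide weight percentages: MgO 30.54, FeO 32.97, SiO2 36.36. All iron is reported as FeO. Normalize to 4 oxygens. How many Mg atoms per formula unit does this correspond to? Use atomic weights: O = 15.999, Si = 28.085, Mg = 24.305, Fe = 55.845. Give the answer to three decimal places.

1.249 Mg apfu

MgO (M=40.304): mol = 0.75774; Mg = 0.75774, O = 0.75774.
FeO (M=71.844): mol = 0.45891; Fe = 0.45891, O = 0.45891.
SiO2 (M=60.083): mol = 0.60516; Si = 0.60516, O = 1.21032.
ΣO = 2.42697; factor = 4/ΣO = 1.64815.
Mg apfu = 0.75774 × 1.64815 = 1.249.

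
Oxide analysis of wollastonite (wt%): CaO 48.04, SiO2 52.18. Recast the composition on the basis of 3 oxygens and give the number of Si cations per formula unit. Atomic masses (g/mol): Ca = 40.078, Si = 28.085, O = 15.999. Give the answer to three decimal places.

1.005 Si apfu

CaO (M=56.077): mol = 0.85668; Ca = 0.85668, O = 0.85668.
SiO2 (M=60.083): mol = 0.86847; Si = 0.86847, O = 1.73694.
ΣO = 2.59362; factor = 3/ΣO = 1.15668.
Si apfu = 0.86847 × 1.15668 = 1.005.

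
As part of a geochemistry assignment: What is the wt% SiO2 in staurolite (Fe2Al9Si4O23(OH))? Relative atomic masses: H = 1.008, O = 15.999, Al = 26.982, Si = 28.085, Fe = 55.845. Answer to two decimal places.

28.21 wt%

M(Fe2Al9Si4O23(OH)) = 851.852 g/mol; M(SiO2) = 60.083 g/mol.
Moles SiO2 per formula unit = 4 Si ÷ 1 = 4.0000.
SiO2 fraction = (4.0000 × 60.083) / 851.852 = 240.332/851.852 = 0.2821.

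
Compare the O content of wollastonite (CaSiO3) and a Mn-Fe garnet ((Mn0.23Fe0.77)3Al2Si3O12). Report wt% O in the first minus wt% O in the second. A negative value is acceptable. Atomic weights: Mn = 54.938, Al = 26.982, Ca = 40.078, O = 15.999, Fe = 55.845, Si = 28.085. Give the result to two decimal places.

First mineral: 47.997 g O in 116.160 g formula = 41.32 wt% O.
Second mineral: 191.988 g O in 497.116 g formula = 38.62 wt% O.
41.32% − 38.62% gives a difference of 2.70 percentage points.

2.70 percentage points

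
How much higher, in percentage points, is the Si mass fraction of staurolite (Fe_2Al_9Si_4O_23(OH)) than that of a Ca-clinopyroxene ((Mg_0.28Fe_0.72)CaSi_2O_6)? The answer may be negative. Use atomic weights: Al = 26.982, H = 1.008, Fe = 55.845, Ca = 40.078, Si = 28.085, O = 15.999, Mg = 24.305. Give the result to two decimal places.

-10.29 percentage points

Si in Fe_2Al_9Si_4O_23(OH): molar mass 851.852 g/mol; 4×28.085 = 112.340 g → 13.19 wt%.
Si in (Mg_0.28Fe_0.72)CaSi_2O_6: molar mass 239.256 g/mol; 2×28.085 = 56.170 g → 23.48 wt%.
Difference = 13.19 − 23.48 = -10.29 percentage points.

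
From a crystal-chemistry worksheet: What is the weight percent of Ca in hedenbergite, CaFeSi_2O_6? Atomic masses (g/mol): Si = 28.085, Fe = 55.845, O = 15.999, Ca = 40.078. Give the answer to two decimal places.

16.15 wt%

Molar mass of CaFeSi_2O_6: 1*40.078 + 1*55.845 + 2*28.085 + 6*15.999 = 248.087 g/mol.
Mass of Ca per formula unit: 1 × 40.078 = 40.078 g.
Weight fraction Ca = 40.078 / 248.087 = 0.1615.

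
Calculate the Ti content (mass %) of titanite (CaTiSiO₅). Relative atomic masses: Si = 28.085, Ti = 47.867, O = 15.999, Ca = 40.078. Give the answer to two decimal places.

24.42 mass %

M(CaTiSiO₅) = 196.025 g/mol.
Ti contributes 1 × 47.867 = 47.867 g per mole.
47.867/196.025 = 0.2442 → 24.42%.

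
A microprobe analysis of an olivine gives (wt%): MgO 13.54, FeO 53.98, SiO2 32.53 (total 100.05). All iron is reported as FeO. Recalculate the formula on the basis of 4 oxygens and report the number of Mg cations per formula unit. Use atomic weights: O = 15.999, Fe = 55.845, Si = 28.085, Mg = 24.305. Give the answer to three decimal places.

0.619 Mg apfu

13.54 wt% MgO ÷ 40.304 g/mol = 0.33595 mol, giving 0.33595 Mg and 0.33595 O.
53.98 wt% FeO ÷ 71.844 g/mol = 0.75135 mol, giving 0.75135 Fe and 0.75135 O.
32.53 wt% SiO2 ÷ 60.083 g/mol = 0.54142 mol, giving 0.54142 Si and 1.08284 O.
Oxygen sums to 2.17014; scaling by 4/2.17014 = 1.84320 puts the formula on 4 O.
Mg: 0.33595 × 1.84320 = 0.619 atoms per formula unit.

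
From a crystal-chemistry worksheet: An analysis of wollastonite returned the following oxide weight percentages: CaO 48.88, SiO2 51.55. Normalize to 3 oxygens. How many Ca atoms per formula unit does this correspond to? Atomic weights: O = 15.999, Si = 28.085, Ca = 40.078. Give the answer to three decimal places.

CaO: 48.88/56.077 = 0.87166 mol → 0.87166 mol Ca, 0.87166 mol O.
SiO2: 51.55/60.083 = 0.85798 mol → 0.85798 mol Si, 1.71596 mol O.
Total oxygen = 2.58762 mol. Normalization factor = 3/2.58762 = 1.15937.
Ca per 3 O = 0.87166 × 1.15937 = 1.011.

1.011 Ca apfu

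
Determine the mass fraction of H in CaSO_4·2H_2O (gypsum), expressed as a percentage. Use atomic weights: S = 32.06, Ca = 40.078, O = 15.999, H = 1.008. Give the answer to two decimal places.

Formula mass = 1·40.078 + 1·32.06 + 6·15.999 + 4·1.008 = 172.164 g/mol, of which 4.032 g is H.
So H makes up 4.032/172.164 = 0.0234 of the mass, i.e. 2.34%.

2.34 wt%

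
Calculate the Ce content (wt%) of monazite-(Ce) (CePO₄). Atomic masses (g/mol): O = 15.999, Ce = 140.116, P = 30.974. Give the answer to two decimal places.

59.60 wt%

M(CePO₄) = 235.086 g/mol.
Ce contributes 1 × 140.116 = 140.116 g per mole.
140.116/235.086 = 0.5960 → 59.60%.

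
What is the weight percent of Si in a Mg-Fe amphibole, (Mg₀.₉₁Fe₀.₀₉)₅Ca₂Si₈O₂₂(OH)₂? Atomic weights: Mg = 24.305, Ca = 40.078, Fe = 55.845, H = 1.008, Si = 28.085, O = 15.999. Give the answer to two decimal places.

27.18 mass %

Formula mass = 4.55·24.305 + 0.45·55.845 + 2·40.078 + 8·28.085 + 24·15.999 + 2·1.008 = 826.546 g/mol, of which 224.680 g is Si.
So Si makes up 224.680/826.546 = 0.2718 of the mass, i.e. 27.18%.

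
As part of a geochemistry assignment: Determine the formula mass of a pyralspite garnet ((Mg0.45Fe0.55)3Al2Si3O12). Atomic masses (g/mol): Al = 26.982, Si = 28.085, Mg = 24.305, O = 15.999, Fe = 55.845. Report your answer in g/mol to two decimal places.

The formula mass is the sum 1.35(24.305) + 1.65(55.845) + 2(26.982) + 3(28.085) + 12(15.999).

455.16 g/mol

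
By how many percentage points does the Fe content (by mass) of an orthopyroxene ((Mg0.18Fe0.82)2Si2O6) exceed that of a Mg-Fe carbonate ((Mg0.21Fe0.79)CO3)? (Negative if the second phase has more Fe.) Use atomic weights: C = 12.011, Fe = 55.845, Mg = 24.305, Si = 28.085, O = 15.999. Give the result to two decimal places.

-4.12 percentage points

First mineral: 91.586 g Fe in 252.500 g formula = 36.27 wt% Fe.
Second mineral: 44.118 g Fe in 109.230 g formula = 40.39 wt% Fe.
36.27% − 40.39% gives a difference of -4.12 percentage points.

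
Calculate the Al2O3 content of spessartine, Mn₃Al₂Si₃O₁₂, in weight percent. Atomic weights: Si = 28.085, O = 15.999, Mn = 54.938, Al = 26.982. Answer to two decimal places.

20.60 wt%

M(Mn₃Al₂Si₃O₁₂) = 495.021 g/mol; M(Al2O3) = 101.961 g/mol.
Moles Al2O3 per formula unit = 2 Al ÷ 2 = 1.0000.
Al2O3 fraction = (1.0000 × 101.961) / 495.021 = 101.961/495.021 = 0.2060.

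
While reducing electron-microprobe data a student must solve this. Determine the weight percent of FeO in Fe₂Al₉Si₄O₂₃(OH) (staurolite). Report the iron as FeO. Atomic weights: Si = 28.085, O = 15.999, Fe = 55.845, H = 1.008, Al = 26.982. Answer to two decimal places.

Formula mass = 851.852 g/mol.
2 Fe → 2.0000 mol FeO per formula unit; M(FeO) = 71.844, so FeO mass = 143.688 g.
143.688/851.852 × 100 = 16.87 wt%.

16.87 wt%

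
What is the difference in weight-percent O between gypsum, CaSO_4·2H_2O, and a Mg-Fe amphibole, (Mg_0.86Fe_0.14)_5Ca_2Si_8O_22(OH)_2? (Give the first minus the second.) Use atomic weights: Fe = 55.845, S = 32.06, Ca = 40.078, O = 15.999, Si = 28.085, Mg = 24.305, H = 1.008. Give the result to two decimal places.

O in CaSO_4·2H_2O: molar mass 172.164 g/mol; 6×15.999 = 95.994 g → 55.76 wt%.
O in (Mg_0.86Fe_0.14)_5Ca_2Si_8O_22(OH)_2: molar mass 834.431 g/mol; 24×15.999 = 383.976 g → 46.02 wt%.
Difference = 55.76 − 46.02 = 9.74 percentage points.

9.74 percentage points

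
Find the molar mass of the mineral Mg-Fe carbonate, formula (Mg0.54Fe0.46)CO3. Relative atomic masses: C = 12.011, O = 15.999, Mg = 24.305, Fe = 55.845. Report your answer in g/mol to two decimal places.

M = 0.54·24.305 + 0.46·55.845 + 1·12.011 + 3·15.999

98.82 g/mol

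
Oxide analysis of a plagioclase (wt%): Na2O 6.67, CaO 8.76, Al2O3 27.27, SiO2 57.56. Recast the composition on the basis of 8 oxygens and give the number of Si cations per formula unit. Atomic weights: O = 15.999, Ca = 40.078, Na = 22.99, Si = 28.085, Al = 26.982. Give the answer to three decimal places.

Na2O (M=61.979): mol = 0.10762; Na = 0.21524, O = 0.10762.
CaO (M=56.077): mol = 0.15621; Ca = 0.15621, O = 0.15621.
Al2O3 (M=101.961): mol = 0.26746; Al = 0.53492, O = 0.80238.
SiO2 (M=60.083): mol = 0.95801; Si = 0.95801, O = 1.91602.
ΣO = 2.98223; factor = 8/ΣO = 2.68256.
Si apfu = 0.95801 × 2.68256 = 2.570.

2.570 Si apfu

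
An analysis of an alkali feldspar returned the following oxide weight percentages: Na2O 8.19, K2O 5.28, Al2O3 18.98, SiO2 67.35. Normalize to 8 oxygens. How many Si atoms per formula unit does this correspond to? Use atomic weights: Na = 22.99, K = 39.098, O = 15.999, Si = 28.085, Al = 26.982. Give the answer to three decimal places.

3.001 Si apfu

8.19 wt% Na2O ÷ 61.979 g/mol = 0.13214 mol, giving 0.26428 Na and 0.13214 O.
5.28 wt% K2O ÷ 94.195 g/mol = 0.05605 mol, giving 0.11210 K and 0.05605 O.
18.98 wt% Al2O3 ÷ 101.961 g/mol = 0.18615 mol, giving 0.37230 Al and 0.55845 O.
67.35 wt% SiO2 ÷ 60.083 g/mol = 1.12095 mol, giving 1.12095 Si and 2.24190 O.
Oxygen sums to 2.98854; scaling by 8/2.98854 = 2.67689 puts the formula on 8 O.
Si: 1.12095 × 2.67689 = 3.001 atoms per formula unit.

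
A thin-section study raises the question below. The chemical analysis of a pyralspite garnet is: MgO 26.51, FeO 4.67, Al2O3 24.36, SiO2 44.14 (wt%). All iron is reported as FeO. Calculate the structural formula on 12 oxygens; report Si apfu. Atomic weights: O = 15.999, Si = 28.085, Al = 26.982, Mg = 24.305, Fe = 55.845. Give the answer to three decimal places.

MgO (M=40.304): mol = 0.65775; Mg = 0.65775, O = 0.65775.
FeO (M=71.844): mol = 0.06500; Fe = 0.06500, O = 0.06500.
Al2O3 (M=101.961): mol = 0.23891; Al = 0.47782, O = 0.71673.
SiO2 (M=60.083): mol = 0.73465; Si = 0.73465, O = 1.46930.
ΣO = 2.90878; factor = 12/ΣO = 4.12544.
Si apfu = 0.73465 × 4.12544 = 3.031.

3.031 Si apfu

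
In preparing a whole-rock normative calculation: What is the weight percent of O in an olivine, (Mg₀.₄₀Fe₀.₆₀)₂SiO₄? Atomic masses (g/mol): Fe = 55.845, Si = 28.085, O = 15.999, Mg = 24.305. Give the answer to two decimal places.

Molar mass of (Mg₀.₄₀Fe₀.₆₀)₂SiO₄: 0.80·24.305 + 1.20·55.845 + 1·28.085 + 4·15.999 = 178.539 g/mol.
Mass of O per formula unit: 4 × 15.999 = 63.996 g.
Weight fraction O = 63.996 / 178.539 = 0.3584.

35.84 mass %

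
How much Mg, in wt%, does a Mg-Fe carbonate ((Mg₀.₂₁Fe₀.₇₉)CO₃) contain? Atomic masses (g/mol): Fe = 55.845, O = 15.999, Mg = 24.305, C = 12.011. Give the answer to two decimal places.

4.67 wt%

Molar mass of (Mg₀.₂₁Fe₀.₇₉)CO₃: 0.21*24.305 + 0.79*55.845 + 1*12.011 + 3*15.999 = 109.230 g/mol.
Mass of Mg per formula unit: 0.21 × 24.305 = 5.104 g.
Weight fraction Mg = 5.104 / 109.230 = 0.0467.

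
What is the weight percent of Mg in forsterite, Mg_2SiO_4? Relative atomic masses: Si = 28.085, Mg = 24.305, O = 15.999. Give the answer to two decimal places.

Formula mass = 2×24.305 + 1×28.085 + 4×15.999 = 140.691 g/mol, of which 48.610 g is Mg.
So Mg makes up 48.610/140.691 = 0.3455 of the mass, i.e. 34.55%.

34.55 wt%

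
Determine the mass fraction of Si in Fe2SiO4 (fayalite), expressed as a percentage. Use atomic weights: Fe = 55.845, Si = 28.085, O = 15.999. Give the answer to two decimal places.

Formula mass = 2·55.845 + 1·28.085 + 4·15.999 = 203.771 g/mol, of which 28.085 g is Si.
So Si makes up 28.085/203.771 = 0.1378 of the mass, i.e. 13.78%.

13.78 wt%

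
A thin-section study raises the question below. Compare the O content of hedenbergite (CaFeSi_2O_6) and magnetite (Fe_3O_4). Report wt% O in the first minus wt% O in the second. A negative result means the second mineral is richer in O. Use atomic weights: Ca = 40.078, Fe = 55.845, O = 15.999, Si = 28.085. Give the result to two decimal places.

11.05 percentage points

First mineral: 95.994 g O in 248.087 g formula = 38.69 wt% O.
Second mineral: 63.996 g O in 231.531 g formula = 27.64 wt% O.
38.69% − 27.64% gives a difference of 11.05 percentage points.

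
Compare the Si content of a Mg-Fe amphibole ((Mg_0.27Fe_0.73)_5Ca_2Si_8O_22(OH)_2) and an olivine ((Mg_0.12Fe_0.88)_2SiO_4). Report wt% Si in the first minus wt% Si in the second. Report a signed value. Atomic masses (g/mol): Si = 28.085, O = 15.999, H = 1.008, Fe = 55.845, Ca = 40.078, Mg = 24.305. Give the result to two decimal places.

M((Mg_0.27Fe_0.73)_5Ca_2Si_8O_22(OH)_2) = 927.474 g/mol, so wt% Si = 224.680/927.474 × 100 = 24.22%.
M((Mg_0.12Fe_0.88)_2SiO_4) = 196.201 g/mol, so wt% Si = 28.085/196.201 × 100 = 14.31%.
24.22 − 14.31 = 9.91 pp.

9.91 percentage points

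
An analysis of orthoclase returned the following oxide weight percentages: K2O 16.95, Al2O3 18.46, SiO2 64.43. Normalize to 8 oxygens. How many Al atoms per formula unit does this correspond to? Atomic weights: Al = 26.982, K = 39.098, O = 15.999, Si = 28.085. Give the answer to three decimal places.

1.010 Al apfu

16.95 wt% K2O ÷ 94.195 g/mol = 0.17995 mol, giving 0.35990 K and 0.17995 O.
18.46 wt% Al2O3 ÷ 101.961 g/mol = 0.18105 mol, giving 0.36210 Al and 0.54315 O.
64.43 wt% SiO2 ÷ 60.083 g/mol = 1.07235 mol, giving 1.07235 Si and 2.14470 O.
Oxygen sums to 2.86780; scaling by 8/2.86780 = 2.78959 puts the formula on 8 O.
Al: 0.36210 × 2.78959 = 1.010 atoms per formula unit.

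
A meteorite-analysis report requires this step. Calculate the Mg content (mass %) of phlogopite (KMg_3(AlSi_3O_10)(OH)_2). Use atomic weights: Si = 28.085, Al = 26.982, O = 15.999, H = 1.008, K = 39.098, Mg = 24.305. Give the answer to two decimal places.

17.47 mass %

M(KMg_3(AlSi_3O_10)(OH)_2) = 417.254 g/mol.
Mg contributes 3 × 24.305 = 72.915 g per mole.
72.915/417.254 = 0.1747 → 17.47%.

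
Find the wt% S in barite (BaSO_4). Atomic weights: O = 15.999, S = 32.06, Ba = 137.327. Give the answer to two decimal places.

Molar mass of BaSO_4: 1*137.327 + 1*32.06 + 4*15.999 = 233.383 g/mol.
Mass of S per formula unit: 1 × 32.06 = 32.060 g.
Weight fraction S = 32.060 / 233.383 = 0.1374.

13.74 wt%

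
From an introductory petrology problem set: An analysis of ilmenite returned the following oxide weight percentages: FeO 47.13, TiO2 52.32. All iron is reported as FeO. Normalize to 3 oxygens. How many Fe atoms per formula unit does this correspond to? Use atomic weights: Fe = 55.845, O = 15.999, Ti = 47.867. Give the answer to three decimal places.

1.001 Fe apfu

FeO: 47.13/71.844 = 0.65600 mol → 0.65600 mol Fe, 0.65600 mol O.
TiO2: 52.32/79.865 = 0.65511 mol → 0.65511 mol Ti, 1.31022 mol O.
Total oxygen = 1.96622 mol. Normalization factor = 3/1.96622 = 1.52577.
Fe per 3 O = 0.65600 × 1.52577 = 1.001.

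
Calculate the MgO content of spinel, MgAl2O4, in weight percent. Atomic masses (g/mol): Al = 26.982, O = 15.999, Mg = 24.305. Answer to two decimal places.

28.33 wt%

Formula mass = 142.265 g/mol.
1 Mg → 1.0000 mol MgO per formula unit; M(MgO) = 40.304, so MgO mass = 40.304 g.
40.304/142.265 × 100 = 28.33 wt%.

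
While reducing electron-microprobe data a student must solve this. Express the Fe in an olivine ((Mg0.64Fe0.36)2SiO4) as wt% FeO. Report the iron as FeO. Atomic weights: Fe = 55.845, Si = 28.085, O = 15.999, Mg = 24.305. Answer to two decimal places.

Molar mass of (Mg0.64Fe0.36)2SiO4 = 1.28×24.305 + 0.72×55.845 + 1×28.085 + 4×15.999 = 163.400 g/mol.
Each formula unit contains 0.72 Fe, equivalent to 0.72/1 = 0.7200 mol FeO.
M(FeO) = 1×55.845 + 1×15.999 = 71.844 g/mol.
Mass of FeO per formula unit = 0.7200 × 71.844 = 51.728 g.
FeO wt% = 51.728 / 163.400 × 100 = 31.66%.

31.66 wt%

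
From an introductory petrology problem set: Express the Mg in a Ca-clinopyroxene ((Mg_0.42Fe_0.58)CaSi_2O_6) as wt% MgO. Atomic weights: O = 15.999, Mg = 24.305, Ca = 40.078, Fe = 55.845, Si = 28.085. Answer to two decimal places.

M((Mg_0.42Fe_0.58)CaSi_2O_6) = 234.840 g/mol; M(MgO) = 40.304 g/mol.
Moles MgO per formula unit = 0.42 Mg ÷ 1 = 0.4200.
MgO fraction = (0.4200 × 40.304) / 234.840 = 16.928/234.840 = 0.0721.

7.21 wt%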